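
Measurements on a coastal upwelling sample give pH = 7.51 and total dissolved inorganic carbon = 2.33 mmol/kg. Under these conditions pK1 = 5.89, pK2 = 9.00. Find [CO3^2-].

[CO3²⁻] = 0.0714 mmol/kg

α₂ = 1 / (1 + [H⁺]/K2 + [H⁺]²/(K1K2)) = 1 / (1 + 10^+1.49 + 10^-0.13)
   = 1 / (1 + 30.903 + 0.74131) = 1/32.644 = 0.03063
[CO3²⁻] = α₂ × DIC = 0.03063 × 2.33 = 0.0714 mmol/kg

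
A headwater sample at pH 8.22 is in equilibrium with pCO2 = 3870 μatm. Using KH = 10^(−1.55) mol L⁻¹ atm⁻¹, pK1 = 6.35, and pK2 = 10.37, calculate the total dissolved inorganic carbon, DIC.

DIC = 8.25 mmol/L

[CO2*] = KH · pCO2 = 10^(−1.55) × 3870×10^-6 = 1.091×10^-4 mol/L
α₀ = 1/(1 + K1/[H⁺] + K1K2/[H⁺]²) = 1/(1 + 10^+1.87 + 10^-0.28) = 0.01322
DIC = [CO2*]/α₀ = 1.091×10^-4 / 0.01322 = 8.25 mmol/L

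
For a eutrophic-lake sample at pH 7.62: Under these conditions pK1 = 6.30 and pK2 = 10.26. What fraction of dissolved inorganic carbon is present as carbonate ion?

α₂ = 1 / (1 + [H⁺]/K2 + [H⁺]²/(K1K2)) = 1 / (1 + 10^+2.64 + 10^+1.32)
   = 1 / (1 + 436.52 + 20.893) = 1/458.41 = 0.002181

α₂ = 0.00218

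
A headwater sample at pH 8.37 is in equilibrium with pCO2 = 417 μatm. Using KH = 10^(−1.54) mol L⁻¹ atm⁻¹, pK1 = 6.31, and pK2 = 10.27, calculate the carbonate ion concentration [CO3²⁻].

[CO2*] = KH · pCO2 = 10^(−1.54) × 417×10^-6 = 1.203×10^-5 mol/L
α₀ = 1/(1 + K1/[H⁺] + K1K2/[H⁺]²) = 1/(1 + 10^+2.06 + 10^+0.16) = 0.008528
DIC = [CO2*]/α₀ = 1.203×10^-5 / 0.008528 = 1.410 mmol/L
[CO3²⁻] = α₂·DIC; α₂ = 0.01233, so [CO3²⁻] = 0.01233 × 1.410 = 0.0174 mmol/L = 17.4 μmol/L

[CO3²⁻] = 17.4 μmol/L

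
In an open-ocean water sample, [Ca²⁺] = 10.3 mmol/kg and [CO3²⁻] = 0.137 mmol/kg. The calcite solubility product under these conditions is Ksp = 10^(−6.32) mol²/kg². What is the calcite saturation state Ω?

Ksp = 10^(−6.32) = 4.786×10^-7
Ω = [Ca²⁺][CO3²⁻]/Ksp = (10.3×10^-3)(0.137×10^-3) / 4.786×10^-7 = 2.95

Ω = 2.95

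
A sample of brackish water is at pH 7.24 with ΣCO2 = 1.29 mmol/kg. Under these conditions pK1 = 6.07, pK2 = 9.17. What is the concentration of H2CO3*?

[CO2*] = 0.0808 mmol/kg

α₀ = 1 / (1 + K1/[H⁺] + K1K2/[H⁺]²) = 1 / (1 + 10^+1.17 + 10^-0.76)
   = 1 / (1 + 14.791 + 0.17378) = 1/15.965 = 0.06264
[CO2*] = α₀ × DIC = 0.06264 × 1.29 = 0.0808 mmol/kg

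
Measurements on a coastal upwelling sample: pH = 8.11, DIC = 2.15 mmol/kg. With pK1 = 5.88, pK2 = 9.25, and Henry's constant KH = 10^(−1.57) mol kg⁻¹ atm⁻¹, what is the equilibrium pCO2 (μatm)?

pCO2 = 436 μatm

α₀ = 1 / (1 + K1/[H⁺] + K1K2/[H⁺]²) = 1 / (1 + 10^+2.23 + 10^+1.09)
   = 1 / (1 + 169.82 + 12.303) = 1/183.13 = 0.005461
[CO2*] = α₀ × DIC = 0.005461 × 2.15 = 0.01174 mmol/kg = 11.74 μmol/kg
pCO2 = [CO2*]/KH = 1.174×10^-5 / 2.692×10^-2 = 436 μatm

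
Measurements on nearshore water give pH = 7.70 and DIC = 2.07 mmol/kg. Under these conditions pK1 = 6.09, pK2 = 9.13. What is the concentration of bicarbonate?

[HCO3⁻] = 1.95 mmol/kg

α₁ = 1 / (1 + [H⁺]/K1 + K2/[H⁺]) = 1 / (1 + 10^-1.61 + 10^-1.43)
   = 1 / (1 + 0.024547 + 0.037154) = 1/1.0617 = 0.9419
[HCO3⁻] = α₁ × DIC = 0.9419 × 2.07 = 1.95 mmol/kg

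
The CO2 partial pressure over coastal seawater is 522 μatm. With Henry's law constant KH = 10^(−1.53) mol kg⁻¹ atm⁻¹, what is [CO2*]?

KH = 10^(−1.53) = 2.951×10^-2 mol kg⁻¹ atm⁻¹
[CO2*] = KH · pCO2 = 2.951×10^-2 × 522×10^-6 atm = 1.54×10^-5 mol/kg

[CO2*] = 15.4 μmol/kg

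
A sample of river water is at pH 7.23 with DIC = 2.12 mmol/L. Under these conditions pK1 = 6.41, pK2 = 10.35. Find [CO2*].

α₀ = 1 / (1 + K1/[H⁺] + K1K2/[H⁺]²) = 1 / (1 + 10^+0.82 + 10^-2.30)
   = 1 / (1 + 6.6069 + 0.0050119) = 1/7.6119 = 0.1314
[CO2*] = α₀ × DIC = 0.1314 × 2.12 = 0.279 mmol/L

[CO2*] = 0.279 mmol/L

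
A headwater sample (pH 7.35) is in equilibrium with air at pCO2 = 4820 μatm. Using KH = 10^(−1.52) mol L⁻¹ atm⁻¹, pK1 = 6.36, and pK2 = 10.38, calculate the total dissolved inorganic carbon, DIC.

[CO2*] = KH · pCO2 = 10^(−1.52) × 4820×10^-6 = 1.456×10^-4 mol/L
α₀ = 1/(1 + K1/[H⁺] + K1K2/[H⁺]²) = 1/(1 + 10^+0.99 + 10^-2.04) = 0.09275
DIC = [CO2*]/α₀ = 1.456×10^-4 / 0.09275 = 1.57 mmol/L

DIC = 1.57 mmol/L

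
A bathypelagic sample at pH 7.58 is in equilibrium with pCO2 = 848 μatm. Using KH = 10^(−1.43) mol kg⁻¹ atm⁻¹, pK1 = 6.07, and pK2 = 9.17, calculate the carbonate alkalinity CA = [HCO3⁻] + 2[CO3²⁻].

[CO2*] = KH · pCO2 = 10^(−1.43) × 848×10^-6 = 3.151×10^-5 mol/kg
α₀ = 1/(1 + K1/[H⁺] + K1K2/[H⁺]²) = 1/(1 + 10^+1.51 + 10^-0.08) = 0.02925
DIC = [CO2*]/α₀ = 3.151×10^-5 / 0.02925 = 1.077 mmol/kg
CA = (α₁ + 2α₂)·DIC = (0.9464 + 2×0.02433) × 1.077 = 1.07 mmol/kg

CA = 1.07 mmol/kg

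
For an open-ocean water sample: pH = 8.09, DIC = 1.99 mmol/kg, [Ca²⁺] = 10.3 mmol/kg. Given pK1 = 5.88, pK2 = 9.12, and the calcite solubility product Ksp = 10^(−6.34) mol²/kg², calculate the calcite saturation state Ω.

α₂ = 1 / (1 + [H⁺]/K2 + [H⁺]²/(K1K2)) = 1 / (1 + 10^+1.03 + 10^-1.18)
   = 1 / (1 + 10.715 + 0.066069) = 1/11.781 = 0.08488
[CO3²⁻] = α₂ × DIC = 0.08488 × 1.99 = 0.1689 mmol/kg
Ksp = 10^(−6.34) = 4.571×10^-7
Ω = [Ca²⁺][CO3²⁻]/Ksp = (10.3×10^-3)(1.689×10^-4) / 4.571×10^-7 = 3.81

Ω = 3.81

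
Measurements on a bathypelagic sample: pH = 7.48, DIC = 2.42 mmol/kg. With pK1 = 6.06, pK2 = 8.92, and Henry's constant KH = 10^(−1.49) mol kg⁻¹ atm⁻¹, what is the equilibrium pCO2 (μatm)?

pCO2 = 2650 μatm

α₀ = 1 / (1 + K1/[H⁺] + K1K2/[H⁺]²) = 1 / (1 + 10^+1.42 + 10^-0.02)
   = 1 / (1 + 26.303 + 0.95499) = 1/28.258 = 0.03539
[CO2*] = α₀ × DIC = 0.03539 × 2.42 = 0.08564 mmol/kg
pCO2 = [CO2*]/KH = 8.564×10^-5 / 3.236×10^-2 = 2650 μatm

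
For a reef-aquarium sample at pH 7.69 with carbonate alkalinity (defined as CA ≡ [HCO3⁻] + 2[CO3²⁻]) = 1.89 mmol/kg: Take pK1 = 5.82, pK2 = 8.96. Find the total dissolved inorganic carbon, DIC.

DIC = 1.82 mmol/kg

CA = [HCO3⁻] + 2[CO3²⁻] = (α₁ + 2α₂)·DIC
At pH 7.69: [H⁺]/K1 = 10^-1.87 = 0.013490, K2/[H⁺] = 10^-1.27 = 0.053703
α₁ = 1/(1 + 0.013490 + 0.053703) = 1/1.0672 = 0.9370; α₂ = α₁·K2/[H⁺] = 0.05032
α₁ + 2α₂ = 1.0377
DIC = CA / (α₁ + 2α₂) = 1.89 / 1.0377 = 1.82 mmol/kg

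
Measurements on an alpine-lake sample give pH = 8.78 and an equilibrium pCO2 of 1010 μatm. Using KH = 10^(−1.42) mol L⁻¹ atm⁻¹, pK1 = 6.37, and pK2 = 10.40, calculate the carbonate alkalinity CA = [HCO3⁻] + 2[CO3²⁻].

[CO2*] = KH · pCO2 = 10^(−1.42) × 1010×10^-6 = 3.840×10^-5 mol/L
α₀ = 1/(1 + K1/[H⁺] + K1K2/[H⁺]²) = 1/(1 + 10^+2.41 + 10^+0.79) = 0.003785
DIC = [CO2*]/α₀ = 3.840×10^-5 / 0.003785 = 10.15 mmol/L
CA = (α₁ + 2α₂)·DIC = (0.9729 + 2×0.02334) × 10.15 = 10.3 mmol/L

CA = 10.3 mmol/L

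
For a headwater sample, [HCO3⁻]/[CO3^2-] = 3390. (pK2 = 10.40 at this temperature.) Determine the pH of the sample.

pH = 6.87

From K2 = [H⁺][CO3^2-]/[HCO3⁻]:  pH = pK2 − log₁₀([HCO3⁻]/[CO3^2-])
log₁₀(3390) = +3.530
pH = 10.40 − (+3.530) = 6.87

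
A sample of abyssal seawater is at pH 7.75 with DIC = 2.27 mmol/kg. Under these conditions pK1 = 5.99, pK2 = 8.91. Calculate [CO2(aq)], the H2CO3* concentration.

[CO2*] = 0.0363 mmol/kg

α₀ = 1 / (1 + K1/[H⁺] + K1K2/[H⁺]²) = 1 / (1 + 10^+1.76 + 10^+0.60)
   = 1 / (1 + 57.544 + 3.9811) = 1/62.525 = 0.01599
[CO2*] = α₀ × DIC = 0.01599 × 2.27 = 0.0363 mmol/kg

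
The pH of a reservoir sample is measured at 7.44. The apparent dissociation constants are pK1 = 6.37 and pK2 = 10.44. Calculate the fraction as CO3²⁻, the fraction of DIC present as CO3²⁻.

α₂ = 0.000921

α₂ = 1 / (1 + [H⁺]/K2 + [H⁺]²/(K1K2)) = 1 / (1 + 10^+3.00 + 10^+1.93)
   = 1 / (1 + 1000.0 + 85.114) = 1/1086.1 = 0.0009207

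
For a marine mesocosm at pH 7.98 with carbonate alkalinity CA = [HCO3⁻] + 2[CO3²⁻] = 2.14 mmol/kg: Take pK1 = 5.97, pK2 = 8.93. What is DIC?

CA = [HCO3⁻] + 2[CO3²⁻] = (α₁ + 2α₂)·DIC
At pH 7.98: [H⁺]/K1 = 10^-2.01 = 0.0097724, K2/[H⁺] = 10^-0.95 = 0.11220
α₁ = 1/(1 + 0.0097724 + 0.11220) = 1/1.1220 = 0.8913; α₂ = α₁·K2/[H⁺] = 0.1000
α₁ + 2α₂ = 1.0913
DIC = CA / (α₁ + 2α₂) = 2.14 / 1.0913 = 1.96 mmol/kg

DIC = 1.96 mmol/kg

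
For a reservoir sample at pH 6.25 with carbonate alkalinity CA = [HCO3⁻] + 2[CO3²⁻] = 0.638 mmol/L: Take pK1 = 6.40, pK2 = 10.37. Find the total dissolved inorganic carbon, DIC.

DIC = 1.54 mmol/L

CA = [HCO3⁻] + 2[CO3²⁻] = (α₁ + 2α₂)·DIC
At pH 6.25: [H⁺]/K1 = 10^0.15 = 1.4125, K2/[H⁺] = 10^-4.12 = 7.5858×10^-5
α₁ = 1/(1 + 1.4125 + 7.5858×10^-5) = 1/2.4126 = 0.4145; α₂ = α₁·K2/[H⁺] = 3.144×10^-5
α₁ + 2α₂ = 0.4146
DIC = CA / (α₁ + 2α₂) = 0.638 / 0.4146 = 1.54 mmol/L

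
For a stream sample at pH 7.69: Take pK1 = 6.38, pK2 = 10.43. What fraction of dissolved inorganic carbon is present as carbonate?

α₂ = 0.00173

α₂ = 1 / (1 + [H⁺]/K2 + [H⁺]²/(K1K2)) = 1 / (1 + 10^+2.74 + 10^+1.43)
   = 1 / (1 + 549.54 + 26.915) = 1/577.46 = 0.001732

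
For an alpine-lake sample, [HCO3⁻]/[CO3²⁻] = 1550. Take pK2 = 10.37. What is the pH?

pH = 7.18

From K2 = [H⁺][CO3²⁻]/[HCO3⁻]:  pH = pK2 − log₁₀([HCO3⁻]/[CO3²⁻])
log₁₀(1550) = +3.190
pH = 10.37 − (+3.190) = 7.18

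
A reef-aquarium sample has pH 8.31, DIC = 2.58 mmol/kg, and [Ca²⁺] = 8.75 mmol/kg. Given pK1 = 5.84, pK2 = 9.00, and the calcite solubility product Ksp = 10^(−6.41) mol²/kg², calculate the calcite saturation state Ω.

α₂ = 1 / (1 + [H⁺]/K2 + [H⁺]²/(K1K2)) = 1 / (1 + 10^+0.69 + 10^-1.78)
   = 1 / (1 + 4.8978 + 0.016596) = 1/5.9144 = 0.1691
[CO3²⁻] = α₂ × DIC = 0.1691 × 2.58 = 0.4362 mmol/kg
Ksp = 10^(−6.41) = 3.890×10^-7
Ω = [Ca²⁺][CO3²⁻]/Ksp = (8.75×10^-3)(4.362×10^-4) / 3.890×10^-7 = 9.81

Ω = 9.81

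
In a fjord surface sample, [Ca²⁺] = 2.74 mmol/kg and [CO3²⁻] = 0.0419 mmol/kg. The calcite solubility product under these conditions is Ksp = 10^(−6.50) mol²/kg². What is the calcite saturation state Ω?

Ω = 0.363

Ksp = 10^(−6.50) = 3.162×10^-7
Ω = [Ca²⁺][CO3²⁻]/Ksp = (2.74×10^-3)(0.0419×10^-3) / 3.162×10^-7 = 0.363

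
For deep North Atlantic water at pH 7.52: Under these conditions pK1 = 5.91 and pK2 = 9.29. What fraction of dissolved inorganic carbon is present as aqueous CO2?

α₀ = 0.0236

α₀ = 1 / (1 + K1/[H⁺] + K1K2/[H⁺]²) = 1 / (1 + 10^+1.61 + 10^-0.16)
   = 1 / (1 + 40.738 + 0.69183) = 1/42.430 = 0.02357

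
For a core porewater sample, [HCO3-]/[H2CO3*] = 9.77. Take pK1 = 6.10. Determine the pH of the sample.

pH = 7.09

From K1 = [H⁺][HCO3-]/[H2CO3*]:  pH = pK1 + log₁₀([HCO3-]/[H2CO3*])
log₁₀(9.77) = +0.990
pH = 6.10 + (+0.990) = 7.09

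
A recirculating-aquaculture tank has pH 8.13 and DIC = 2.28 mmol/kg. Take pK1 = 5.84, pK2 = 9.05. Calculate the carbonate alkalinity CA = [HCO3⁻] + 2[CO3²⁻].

CA = 2.51 mmol/kg

CA = [HCO3⁻] + 2[CO3²⁻] = (α₁ + 2α₂)·DIC
At pH 8.13: [H⁺]/K1 = 10^-2.29 = 0.0051286, K2/[H⁺] = 10^-0.92 = 0.12023
α₁ = 1/(1 + 0.0051286 + 0.12023) = 1/1.1254 = 0.8886; α₂ = α₁·K2/[H⁺] = 0.1068
α₁ + 2α₂ = 1.1023
CA = 1.1023 × 2.28 = 2.51 mmol/kg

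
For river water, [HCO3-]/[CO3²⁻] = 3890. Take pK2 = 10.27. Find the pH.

From K2 = [H⁺][CO3²⁻]/[HCO3-]:  pH = pK2 − log₁₀([HCO3-]/[CO3²⁻])
log₁₀(3890) = +3.590
pH = 10.27 − (+3.590) = 6.68

pH = 6.68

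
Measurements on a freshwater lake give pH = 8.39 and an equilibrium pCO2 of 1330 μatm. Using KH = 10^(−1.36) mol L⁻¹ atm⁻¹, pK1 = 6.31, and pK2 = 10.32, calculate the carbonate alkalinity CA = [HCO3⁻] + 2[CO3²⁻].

CA = 7.14 mmol/L

[CO2*] = KH · pCO2 = 10^(−1.36) × 1330×10^-6 = 5.806×10^-5 mol/L
α₀ = 1/(1 + K1/[H⁺] + K1K2/[H⁺]²) = 1/(1 + 10^+2.08 + 10^+0.15) = 0.008154
DIC = [CO2*]/α₀ = 5.806×10^-5 / 0.008154 = 7.120 mmol/L
CA = (α₁ + 2α₂)·DIC = (0.9803 + 2×0.01152) × 7.120 = 7.14 mmol/L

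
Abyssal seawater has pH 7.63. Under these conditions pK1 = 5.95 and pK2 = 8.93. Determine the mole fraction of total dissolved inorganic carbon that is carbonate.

α₂ = 0.0468

α₂ = 1 / (1 + [H⁺]/K2 + [H⁺]²/(K1K2)) = 1 / (1 + 10^+1.30 + 10^-0.38)
   = 1 / (1 + 19.953 + 0.41687) = 1/21.369 = 0.04680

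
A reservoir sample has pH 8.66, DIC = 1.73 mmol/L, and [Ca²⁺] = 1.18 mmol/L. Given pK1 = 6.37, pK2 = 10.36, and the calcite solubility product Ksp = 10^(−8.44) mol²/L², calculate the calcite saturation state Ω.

α₂ = 1 / (1 + [H⁺]/K2 + [H⁺]²/(K1K2)) = 1 / (1 + 10^+1.70 + 10^-0.59)
   = 1 / (1 + 50.119 + 0.25704) = 1/51.376 = 0.01946
[CO3²⁻] = α₂ × DIC = 0.01946 × 1.73 = 0.03367 mmol/L
Ksp = 10^(−8.44) = 3.631×10^-9
Ω = [Ca²⁺][CO3²⁻]/Ksp = (1.18×10^-3)(3.367×10^-5) / 3.631×10^-9 = 10.9

Ω = 10.9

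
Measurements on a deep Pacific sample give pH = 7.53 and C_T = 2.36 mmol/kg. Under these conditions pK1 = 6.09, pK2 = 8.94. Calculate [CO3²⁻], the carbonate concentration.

[CO3²⁻] = 0.0854 mmol/kg

α₂ = 1 / (1 + [H⁺]/K2 + [H⁺]²/(K1K2)) = 1 / (1 + 10^+1.41 + 10^-0.03)
   = 1 / (1 + 25.704 + 0.93325) = 1/27.637 = 0.03618
[CO3²⁻] = α₂ × DIC = 0.03618 × 2.36 = 0.0854 mmol/kg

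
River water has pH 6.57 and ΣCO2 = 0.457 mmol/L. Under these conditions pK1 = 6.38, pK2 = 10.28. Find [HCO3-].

α₁ = 1 / (1 + [H⁺]/K1 + K2/[H⁺]) = 1 / (1 + 10^-0.19 + 10^-3.71)
   = 1 / (1 + 0.64565 + 0.00019498) = 1/1.6458 = 0.6076
[HCO3⁻] = α₁ × DIC = 0.6076 × 0.457 = 0.278 mmol/L

[HCO3⁻] = 0.278 mmol/L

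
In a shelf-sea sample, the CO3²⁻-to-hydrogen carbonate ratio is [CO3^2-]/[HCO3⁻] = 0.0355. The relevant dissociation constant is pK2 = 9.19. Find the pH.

pH = 7.74

From K2 = [H⁺][CO3^2-]/[HCO3⁻]:  pH = pK2 + log₁₀([CO3^2-]/[HCO3⁻])
log₁₀(0.0355) = -1.450
pH = 9.19 + (-1.450) = 7.74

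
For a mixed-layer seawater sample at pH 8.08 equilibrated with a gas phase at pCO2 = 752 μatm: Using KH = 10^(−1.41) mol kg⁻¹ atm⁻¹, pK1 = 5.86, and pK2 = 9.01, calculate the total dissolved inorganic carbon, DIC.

DIC = 5.46 mmol/kg

[CO2*] = KH · pCO2 = 10^(−1.41) × 752×10^-6 = 2.926×10^-5 mol/kg
α₀ = 1/(1 + K1/[H⁺] + K1K2/[H⁺]²) = 1/(1 + 10^+2.22 + 10^+1.29) = 0.005363
DIC = [CO2*]/α₀ = 2.926×10^-5 / 0.005363 = 5.46 mmol/kg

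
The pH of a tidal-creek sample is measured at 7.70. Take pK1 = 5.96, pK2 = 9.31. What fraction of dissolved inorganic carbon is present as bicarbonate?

α₁ = 1 / (1 + [H⁺]/K1 + K2/[H⁺]) = 1 / (1 + 10^-1.74 + 10^-1.61)
   = 1 / (1 + 0.018197 + 0.024547) = 1/1.0427 = 0.9590

α₁ = 0.959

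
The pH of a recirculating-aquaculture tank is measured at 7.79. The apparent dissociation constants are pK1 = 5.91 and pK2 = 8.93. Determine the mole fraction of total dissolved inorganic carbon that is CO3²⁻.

α₂ = 0.0667

α₂ = 1 / (1 + [H⁺]/K2 + [H⁺]²/(K1K2)) = 1 / (1 + 10^+1.14 + 10^-0.74)
   = 1 / (1 + 13.804 + 0.18197) = 1/14.986 = 0.06673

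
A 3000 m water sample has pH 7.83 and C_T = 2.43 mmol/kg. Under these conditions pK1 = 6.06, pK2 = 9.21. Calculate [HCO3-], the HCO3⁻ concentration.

[HCO3⁻] = 2.30 mmol/kg

α₁ = 1 / (1 + [H⁺]/K1 + K2/[H⁺]) = 1 / (1 + 10^-1.77 + 10^-1.38)
   = 1 / (1 + 0.016982 + 0.041687) = 1/1.0587 = 0.9446
[HCO3⁻] = α₁ × DIC = 0.9446 × 2.43 = 2.30 mmol/kg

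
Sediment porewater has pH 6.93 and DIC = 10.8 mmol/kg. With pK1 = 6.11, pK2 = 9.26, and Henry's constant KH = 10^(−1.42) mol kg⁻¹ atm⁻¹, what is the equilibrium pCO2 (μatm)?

α₀ = 1 / (1 + K1/[H⁺] + K1K2/[H⁺]²) = 1 / (1 + 10^+0.82 + 10^-1.51)
   = 1 / (1 + 6.6069 + 0.030903) = 1/7.6378 = 0.1309
[CO2*] = α₀ × DIC = 0.1309 × 10.8 = 1.414 mmol/kg
pCO2 = [CO2*]/KH = 1.414×10^-3 / 3.802×10^-2 = 3.72×10^4 μatm

pCO2 = 3.72×10^4 μatm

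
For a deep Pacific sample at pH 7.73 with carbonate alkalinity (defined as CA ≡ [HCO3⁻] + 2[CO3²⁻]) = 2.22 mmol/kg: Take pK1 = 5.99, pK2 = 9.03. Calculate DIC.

CA = [HCO3⁻] + 2[CO3²⁻] = (α₁ + 2α₂)·DIC
At pH 7.73: [H⁺]/K1 = 10^-1.74 = 0.018197, K2/[H⁺] = 10^-1.30 = 0.050119
α₁ = 1/(1 + 0.018197 + 0.050119) = 1/1.0683 = 0.9361; α₂ = α₁·K2/[H⁺] = 0.04691
α₁ + 2α₂ = 1.0299
DIC = CA / (α₁ + 2α₂) = 2.22 / 1.0299 = 2.16 mmol/kg

DIC = 2.16 mmol/kg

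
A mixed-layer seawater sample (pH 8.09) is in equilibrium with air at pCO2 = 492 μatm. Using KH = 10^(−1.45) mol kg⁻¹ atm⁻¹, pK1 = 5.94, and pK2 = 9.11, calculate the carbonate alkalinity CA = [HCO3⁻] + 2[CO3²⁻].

[CO2*] = KH · pCO2 = 10^(−1.45) × 492×10^-6 = 1.746×10^-5 mol/kg
α₀ = 1/(1 + K1/[H⁺] + K1K2/[H⁺]²) = 1/(1 + 10^+2.15 + 10^+1.13) = 0.006421
DIC = [CO2*]/α₀ = 1.746×10^-5 / 0.006421 = 2.719 mmol/kg
CA = (α₁ + 2α₂)·DIC = (0.9070 + 2×0.08661) × 2.719 = 2.94 mmol/kg

CA = 2.94 mmol/kg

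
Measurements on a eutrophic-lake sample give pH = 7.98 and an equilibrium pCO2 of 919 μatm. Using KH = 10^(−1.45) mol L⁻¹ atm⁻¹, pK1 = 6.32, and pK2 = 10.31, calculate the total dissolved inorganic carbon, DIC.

[CO2*] = KH · pCO2 = 10^(−1.45) × 919×10^-6 = 3.261×10^-5 mol/L
α₀ = 1/(1 + K1/[H⁺] + K1K2/[H⁺]²) = 1/(1 + 10^+1.66 + 10^-0.67) = 0.02131
DIC = [CO2*]/α₀ = 3.261×10^-5 / 0.02131 = 1.53 mmol/L

DIC = 1.53 mmol/L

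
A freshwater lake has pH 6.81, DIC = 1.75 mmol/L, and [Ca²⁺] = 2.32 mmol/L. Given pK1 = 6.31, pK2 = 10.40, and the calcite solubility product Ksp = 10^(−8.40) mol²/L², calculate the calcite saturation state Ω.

Ω = 0.199

α₂ = 1 / (1 + [H⁺]/K2 + [H⁺]²/(K1K2)) = 1 / (1 + 10^+3.59 + 10^+3.09)
   = 1 / (1 + 3890.5 + 1230.3) = 1/5121.7 = 0.0001952
[CO3²⁻] = α₂ × DIC = 0.0001952 × 1.75 = 0.0003417 mmol/L = 0.3417 μmol/L
Ksp = 10^(−8.40) = 3.981×10^-9
Ω = [Ca²⁺][CO3²⁻]/Ksp = (2.32×10^-3)(3.417×10^-7) / 3.981×10^-9 = 0.199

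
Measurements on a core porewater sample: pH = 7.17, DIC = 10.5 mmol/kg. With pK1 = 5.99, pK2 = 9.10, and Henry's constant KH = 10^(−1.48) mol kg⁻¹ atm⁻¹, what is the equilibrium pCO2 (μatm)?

α₀ = 1 / (1 + K1/[H⁺] + K1K2/[H⁺]²) = 1 / (1 + 10^+1.18 + 10^-0.75)
   = 1 / (1 + 15.136 + 0.17783) = 1/16.313 = 0.06130
[CO2*] = α₀ × DIC = 0.06130 × 10.5 = 0.6436 mmol/kg
pCO2 = [CO2*]/KH = 6.436×10^-4 / 3.311×10^-2 = 1.94×10^4 μatm

pCO2 = 1.94×10^4 μatm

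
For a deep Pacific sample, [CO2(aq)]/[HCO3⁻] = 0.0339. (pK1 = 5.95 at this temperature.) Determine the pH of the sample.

pH = 7.42

From K1 = [H⁺][HCO3⁻]/[CO2(aq)]:  pH = pK1 − log₁₀([CO2(aq)]/[HCO3⁻])
log₁₀(0.0339) = -1.470
pH = 5.95 − (-1.470) = 7.42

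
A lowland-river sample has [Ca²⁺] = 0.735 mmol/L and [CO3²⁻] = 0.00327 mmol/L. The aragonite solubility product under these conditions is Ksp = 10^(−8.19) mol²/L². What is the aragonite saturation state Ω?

Ω = 0.372

Ksp = 10^(−8.19) = 6.457×10^-9
Ω = [Ca²⁺][CO3²⁻]/Ksp = (0.735×10^-3)(0.00327×10^-3) / 6.457×10^-9 = 0.372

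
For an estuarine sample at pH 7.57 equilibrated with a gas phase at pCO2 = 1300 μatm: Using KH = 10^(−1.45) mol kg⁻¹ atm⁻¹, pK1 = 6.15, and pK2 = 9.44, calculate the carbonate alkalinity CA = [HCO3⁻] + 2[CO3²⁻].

[CO2*] = KH · pCO2 = 10^(−1.45) × 1300×10^-6 = 4.613×10^-5 mol/kg
α₀ = 1/(1 + K1/[H⁺] + K1K2/[H⁺]²) = 1/(1 + 10^+1.42 + 10^-0.45) = 0.03616
DIC = [CO2*]/α₀ = 4.613×10^-5 / 0.03616 = 1.276 mmol/kg
CA = (α₁ + 2α₂)·DIC = (0.9510 + 2×0.01283) × 1.276 = 1.25 mmol/kg

CA = 1.25 mmol/kg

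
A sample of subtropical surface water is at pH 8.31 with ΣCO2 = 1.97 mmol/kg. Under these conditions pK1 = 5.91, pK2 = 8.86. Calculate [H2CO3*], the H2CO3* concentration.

[CO2*] = 6.10 μmol/kg

α₀ = 1 / (1 + K1/[H⁺] + K1K2/[H⁺]²) = 1 / (1 + 10^+2.40 + 10^+1.85)
   = 1 / (1 + 251.19 + 70.795) = 1/322.98 = 0.003096
[CO2*] = α₀ × DIC = 0.003096 × 1.97 = 0.00610 mmol/kg = 6.10 μmol/kg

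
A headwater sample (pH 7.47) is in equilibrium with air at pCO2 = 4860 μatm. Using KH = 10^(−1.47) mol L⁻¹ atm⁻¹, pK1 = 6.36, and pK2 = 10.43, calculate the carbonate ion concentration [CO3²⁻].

[CO3²⁻] = 2.33 μmol/L

[CO2*] = KH · pCO2 = 10^(−1.47) × 4860×10^-6 = 1.647×10^-4 mol/L
α₀ = 1/(1 + K1/[H⁺] + K1K2/[H⁺]²) = 1/(1 + 10^+1.11 + 10^-1.85) = 0.07196
DIC = [CO2*]/α₀ = 1.647×10^-4 / 0.07196 = 2.288 mmol/L
[CO3²⁻] = α₂·DIC; α₂ = 0.001016, so [CO3²⁻] = 0.001016 × 2.288 = 0.00233 mmol/L = 2.33 μmol/L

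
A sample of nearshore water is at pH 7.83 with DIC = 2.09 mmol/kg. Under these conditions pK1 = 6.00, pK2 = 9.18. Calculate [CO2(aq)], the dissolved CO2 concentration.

α₀ = 1 / (1 + K1/[H⁺] + K1K2/[H⁺]²) = 1 / (1 + 10^+1.83 + 10^+0.48)
   = 1 / (1 + 67.608 + 3.0200) = 1/71.628 = 0.01396
[CO2*] = α₀ × DIC = 0.01396 × 2.09 = 0.0292 mmol/kg

[CO2*] = 0.0292 mmol/kg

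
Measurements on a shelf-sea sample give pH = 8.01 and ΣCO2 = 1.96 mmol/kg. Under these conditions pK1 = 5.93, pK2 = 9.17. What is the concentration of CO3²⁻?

[CO3²⁻] = 0.126 mmol/kg

α₂ = 1 / (1 + [H⁺]/K2 + [H⁺]²/(K1K2)) = 1 / (1 + 10^+1.16 + 10^-0.92)
   = 1 / (1 + 14.454 + 0.12023) = 1/15.575 = 0.06421
[CO3²⁻] = α₂ × DIC = 0.06421 × 1.96 = 0.126 mmol/kg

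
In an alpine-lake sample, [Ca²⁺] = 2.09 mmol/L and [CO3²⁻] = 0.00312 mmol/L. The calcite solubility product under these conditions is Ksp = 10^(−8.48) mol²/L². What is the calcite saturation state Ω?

Ksp = 10^(−8.48) = 3.311×10^-9
Ω = [Ca²⁺][CO3²⁻]/Ksp = (2.09×10^-3)(0.00312×10^-3) / 3.311×10^-9 = 1.97

Ω = 1.97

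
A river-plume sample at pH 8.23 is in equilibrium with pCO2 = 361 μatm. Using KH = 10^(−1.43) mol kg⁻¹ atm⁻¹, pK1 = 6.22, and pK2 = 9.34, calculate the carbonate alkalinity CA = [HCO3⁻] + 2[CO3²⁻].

[CO2*] = KH · pCO2 = 10^(−1.43) × 361×10^-6 = 1.341×10^-5 mol/kg
α₀ = 1/(1 + K1/[H⁺] + K1K2/[H⁺]²) = 1/(1 + 10^+2.01 + 10^+0.90) = 0.008987
DIC = [CO2*]/α₀ = 1.341×10^-5 / 0.008987 = 1.492 mmol/kg
CA = (α₁ + 2α₂)·DIC = (0.9196 + 2×0.07139) × 1.492 = 1.59 mmol/kg

CA = 1.59 mmol/kg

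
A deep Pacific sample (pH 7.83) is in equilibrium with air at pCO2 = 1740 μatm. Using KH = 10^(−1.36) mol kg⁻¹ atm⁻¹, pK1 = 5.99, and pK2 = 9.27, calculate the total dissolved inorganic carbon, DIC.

DIC = 5.52 mmol/kg

[CO2*] = KH · pCO2 = 10^(−1.36) × 1740×10^-6 = 7.595×10^-5 mol/kg
α₀ = 1/(1 + K1/[H⁺] + K1K2/[H⁺]²) = 1/(1 + 10^+1.84 + 10^+0.40) = 0.01376
DIC = [CO2*]/α₀ = 7.595×10^-5 / 0.01376 = 5.52 mmol/kg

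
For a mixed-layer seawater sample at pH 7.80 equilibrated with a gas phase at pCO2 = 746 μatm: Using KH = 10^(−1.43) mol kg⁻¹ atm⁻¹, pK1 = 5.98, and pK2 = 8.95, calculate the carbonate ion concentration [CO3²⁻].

[CO3²⁻] = 0.130 mmol/kg

[CO2*] = KH · pCO2 = 10^(−1.43) × 746×10^-6 = 2.772×10^-5 mol/kg
α₀ = 1/(1 + K1/[H⁺] + K1K2/[H⁺]²) = 1/(1 + 10^+1.82 + 10^+0.67) = 0.01394
DIC = [CO2*]/α₀ = 2.772×10^-5 / 0.01394 = 1.989 mmol/kg
[CO3²⁻] = α₂·DIC; α₂ = 0.06519, so [CO3²⁻] = 0.06519 × 1.989 = 0.130 mmol/kg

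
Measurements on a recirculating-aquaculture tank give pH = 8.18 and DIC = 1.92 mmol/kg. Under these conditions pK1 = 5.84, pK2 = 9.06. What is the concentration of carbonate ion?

[CO3²⁻] = 0.223 mmol/kg

α₂ = 1 / (1 + [H⁺]/K2 + [H⁺]²/(K1K2)) = 1 / (1 + 10^+0.88 + 10^-1.46)
   = 1 / (1 + 7.5858 + 0.034674) = 1/8.6204 = 0.1160
[CO3²⁻] = α₂ × DIC = 0.1160 × 1.92 = 0.223 mmol/kg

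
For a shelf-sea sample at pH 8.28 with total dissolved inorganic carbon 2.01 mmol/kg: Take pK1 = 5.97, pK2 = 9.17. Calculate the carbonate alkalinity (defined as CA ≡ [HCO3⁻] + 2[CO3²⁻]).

CA = 2.23 mmol/kg

CA = [HCO3⁻] + 2[CO3²⁻] = (α₁ + 2α₂)·DIC
At pH 8.28: [H⁺]/K1 = 10^-2.31 = 0.0048978, K2/[H⁺] = 10^-0.89 = 0.12882
α₁ = 1/(1 + 0.0048978 + 0.12882) = 1/1.1337 = 0.8820; α₂ = α₁·K2/[H⁺] = 0.1136
α₁ + 2α₂ = 1.1093
CA = 1.1093 × 2.01 = 2.23 mmol/kg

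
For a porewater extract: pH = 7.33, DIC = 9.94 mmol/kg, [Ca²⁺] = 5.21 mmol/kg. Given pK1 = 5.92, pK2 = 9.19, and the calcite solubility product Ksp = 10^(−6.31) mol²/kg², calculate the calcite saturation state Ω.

Ω = 1.39

α₂ = 1 / (1 + [H⁺]/K2 + [H⁺]²/(K1K2)) = 1 / (1 + 10^+1.86 + 10^+0.45)
   = 1 / (1 + 72.444 + 2.8184) = 1/76.262 = 0.01311
[CO3²⁻] = α₂ × DIC = 0.01311 × 9.94 = 0.1303 mmol/kg
Ksp = 10^(−6.31) = 4.898×10^-7
Ω = [Ca²⁺][CO3²⁻]/Ksp = (5.21×10^-3)(1.303×10^-4) / 4.898×10^-7 = 1.39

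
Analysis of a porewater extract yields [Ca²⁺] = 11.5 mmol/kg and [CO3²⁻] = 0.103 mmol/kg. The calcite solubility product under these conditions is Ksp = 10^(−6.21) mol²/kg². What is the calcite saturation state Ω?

Ksp = 10^(−6.21) = 6.166×10^-7
Ω = [Ca²⁺][CO3²⁻]/Ksp = (11.5×10^-3)(0.103×10^-3) / 6.166×10^-7 = 1.92

Ω = 1.92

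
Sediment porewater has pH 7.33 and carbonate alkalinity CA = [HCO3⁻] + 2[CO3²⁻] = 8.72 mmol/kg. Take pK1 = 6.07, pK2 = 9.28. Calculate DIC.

CA = [HCO3⁻] + 2[CO3²⁻] = (α₁ + 2α₂)·DIC
At pH 7.33: [H⁺]/K1 = 10^-1.26 = 0.054954, K2/[H⁺] = 10^-1.95 = 0.011220
α₁ = 1/(1 + 0.054954 + 0.011220) = 1/1.0662 = 0.9379; α₂ = α₁·K2/[H⁺] = 0.01052
α₁ + 2α₂ = 0.9590
DIC = CA / (α₁ + 2α₂) = 8.72 / 0.9590 = 9.09 mmol/kg

DIC = 9.09 mmol/kg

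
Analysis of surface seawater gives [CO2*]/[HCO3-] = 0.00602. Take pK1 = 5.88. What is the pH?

pH = 8.10

From K1 = [H⁺][HCO3-]/[CO2*]:  pH = pK1 − log₁₀([CO2*]/[HCO3-])
log₁₀(0.00602) = -2.220
pH = 5.88 − (-2.220) = 8.10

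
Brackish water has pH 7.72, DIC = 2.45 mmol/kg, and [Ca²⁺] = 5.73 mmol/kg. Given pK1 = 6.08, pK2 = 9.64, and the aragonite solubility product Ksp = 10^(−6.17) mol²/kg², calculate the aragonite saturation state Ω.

Ω = 0.241

α₂ = 1 / (1 + [H⁺]/K2 + [H⁺]²/(K1K2)) = 1 / (1 + 10^+1.92 + 10^+0.28)
   = 1 / (1 + 83.176 + 1.9055) = 1/86.082 = 0.01162
[CO3²⁻] = α₂ × DIC = 0.01162 × 2.45 = 0.02846 mmol/kg
Ksp = 10^(−6.17) = 6.761×10^-7
Ω = [Ca²⁺][CO3²⁻]/Ksp = (5.73×10^-3)(2.846×10^-5) / 6.761×10^-7 = 0.241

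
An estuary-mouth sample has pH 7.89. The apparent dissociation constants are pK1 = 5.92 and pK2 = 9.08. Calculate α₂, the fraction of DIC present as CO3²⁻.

α₂ = 0.0600

α₂ = 1 / (1 + [H⁺]/K2 + [H⁺]²/(K1K2)) = 1 / (1 + 10^+1.19 + 10^-0.78)
   = 1 / (1 + 15.488 + 0.16596) = 1/16.654 = 0.06005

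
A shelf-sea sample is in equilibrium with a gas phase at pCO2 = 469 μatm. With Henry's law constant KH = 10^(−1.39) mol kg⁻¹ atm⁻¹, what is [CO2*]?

[CO2*] = 19.1 μmol/kg

KH = 10^(−1.39) = 4.074×10^-2 mol kg⁻¹ atm⁻¹
[CO2*] = KH · pCO2 = 4.074×10^-2 × 469×10^-6 atm = 1.91×10^-5 mol/kg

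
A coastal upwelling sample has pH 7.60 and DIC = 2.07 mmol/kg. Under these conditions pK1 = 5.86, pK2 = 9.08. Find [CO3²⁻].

[CO3²⁻] = 0.0652 mmol/kg

α₂ = 1 / (1 + [H⁺]/K2 + [H⁺]²/(K1K2)) = 1 / (1 + 10^+1.48 + 10^-0.26)
   = 1 / (1 + 30.200 + 0.54954) = 1/31.749 = 0.03150
[CO3²⁻] = α₂ × DIC = 0.03150 × 2.07 = 0.0652 mmol/kg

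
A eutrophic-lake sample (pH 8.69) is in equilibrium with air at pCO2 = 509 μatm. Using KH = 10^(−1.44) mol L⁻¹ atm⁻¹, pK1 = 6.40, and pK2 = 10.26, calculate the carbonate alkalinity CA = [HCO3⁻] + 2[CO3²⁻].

[CO2*] = KH · pCO2 = 10^(−1.44) × 509×10^-6 = 1.848×10^-5 mol/L
α₀ = 1/(1 + K1/[H⁺] + K1K2/[H⁺]²) = 1/(1 + 10^+2.29 + 10^+0.72) = 0.004969
DIC = [CO2*]/α₀ = 1.848×10^-5 / 0.004969 = 3.719 mmol/L
CA = (α₁ + 2α₂)·DIC = (0.9690 + 2×0.02608) × 3.719 = 3.80 mmol/L

CA = 3.80 mmol/L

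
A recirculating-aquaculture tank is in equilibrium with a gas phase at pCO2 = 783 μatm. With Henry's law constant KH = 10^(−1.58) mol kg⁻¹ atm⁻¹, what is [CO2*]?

KH = 10^(−1.58) = 2.630×10^-2 mol kg⁻¹ atm⁻¹
[CO2*] = KH · pCO2 = 2.630×10^-2 × 783×10^-6 atm = 2.06×10^-5 mol/kg

[CO2*] = 20.6 μmol/kg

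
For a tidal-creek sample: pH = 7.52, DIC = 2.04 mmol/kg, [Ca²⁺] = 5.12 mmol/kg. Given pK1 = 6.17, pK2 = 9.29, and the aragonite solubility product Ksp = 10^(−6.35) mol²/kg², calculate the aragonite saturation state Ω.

α₂ = 1 / (1 + [H⁺]/K2 + [H⁺]²/(K1K2)) = 1 / (1 + 10^+1.77 + 10^+0.42)
   = 1 / (1 + 58.884 + 2.6303) = 1/62.515 = 0.01600
[CO3²⁻] = α₂ × DIC = 0.01600 × 2.04 = 0.03263 mmol/kg
Ksp = 10^(−6.35) = 4.467×10^-7
Ω = [Ca²⁺][CO3²⁻]/Ksp = (5.12×10^-3)(3.263×10^-5) / 4.467×10^-7 = 0.374

Ω = 0.374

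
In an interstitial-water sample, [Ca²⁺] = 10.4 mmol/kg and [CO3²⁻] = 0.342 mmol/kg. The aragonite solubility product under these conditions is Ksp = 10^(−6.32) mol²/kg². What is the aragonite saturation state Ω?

Ksp = 10^(−6.32) = 4.786×10^-7
Ω = [Ca²⁺][CO3²⁻]/Ksp = (10.4×10^-3)(0.342×10^-3) / 4.786×10^-7 = 7.43

Ω = 7.43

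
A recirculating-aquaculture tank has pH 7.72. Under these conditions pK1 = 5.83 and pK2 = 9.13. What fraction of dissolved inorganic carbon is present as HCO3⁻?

α₁ = 0.951

α₁ = 1 / (1 + [H⁺]/K1 + K2/[H⁺]) = 1 / (1 + 10^-1.89 + 10^-1.41)
   = 1 / (1 + 0.012882 + 0.038905) = 1/1.0518 = 0.9508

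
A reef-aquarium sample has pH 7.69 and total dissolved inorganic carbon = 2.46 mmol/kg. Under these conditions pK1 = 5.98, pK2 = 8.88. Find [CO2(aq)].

α₀ = 1 / (1 + K1/[H⁺] + K1K2/[H⁺]²) = 1 / (1 + 10^+1.71 + 10^+0.52)
   = 1 / (1 + 51.286 + 3.3113) = 1/55.597 = 0.01799
[CO2*] = α₀ × DIC = 0.01799 × 2.46 = 0.0442 mmol/kg

[CO2*] = 0.0442 mmol/kg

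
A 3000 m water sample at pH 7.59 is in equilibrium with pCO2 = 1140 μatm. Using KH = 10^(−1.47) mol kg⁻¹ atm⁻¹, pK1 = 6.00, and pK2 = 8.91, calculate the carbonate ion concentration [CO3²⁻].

[CO2*] = KH · pCO2 = 10^(−1.47) × 1140×10^-6 = 3.863×10^-5 mol/kg
α₀ = 1/(1 + K1/[H⁺] + K1K2/[H⁺]²) = 1/(1 + 10^+1.59 + 10^+0.27) = 0.02394
DIC = [CO2*]/α₀ = 3.863×10^-5 / 0.02394 = 1.613 mmol/kg
[CO3²⁻] = α₂·DIC; α₂ = 0.04458, so [CO3²⁻] = 0.04458 × 1.613 = 0.0719 mmol/kg

[CO3²⁻] = 0.0719 mmol/kg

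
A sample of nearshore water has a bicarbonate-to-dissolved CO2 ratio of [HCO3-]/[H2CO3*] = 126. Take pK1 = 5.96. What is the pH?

From K1 = [H⁺][HCO3-]/[H2CO3*]:  pH = pK1 + log₁₀([HCO3-]/[H2CO3*])
log₁₀(126) = +2.100
pH = 5.96 + (+2.100) = 8.06

pH = 8.06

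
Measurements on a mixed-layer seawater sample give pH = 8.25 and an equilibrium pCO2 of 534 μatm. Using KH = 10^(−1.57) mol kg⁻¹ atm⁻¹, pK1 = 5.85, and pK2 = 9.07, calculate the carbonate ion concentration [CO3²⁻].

[CO2*] = KH · pCO2 = 10^(−1.57) × 534×10^-6 = 1.437×10^-5 mol/kg
α₀ = 1/(1 + K1/[H⁺] + K1K2/[H⁺]²) = 1/(1 + 10^+2.40 + 10^+1.58) = 0.003446
DIC = [CO2*]/α₀ = 1.437×10^-5 / 0.003446 = 4.171 mmol/kg
[CO3²⁻] = α₂·DIC; α₂ = 0.1310, so [CO3²⁻] = 0.1310 × 4.171 = 0.546 mmol/kg

[CO3²⁻] = 0.546 mmol/kg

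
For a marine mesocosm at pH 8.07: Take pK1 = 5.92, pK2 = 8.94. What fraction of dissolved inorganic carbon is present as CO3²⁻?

α₂ = 0.118

α₂ = 1 / (1 + [H⁺]/K2 + [H⁺]²/(K1K2)) = 1 / (1 + 10^+0.87 + 10^-1.28)
   = 1 / (1 + 7.4131 + 0.052481) = 1/8.4656 = 0.1181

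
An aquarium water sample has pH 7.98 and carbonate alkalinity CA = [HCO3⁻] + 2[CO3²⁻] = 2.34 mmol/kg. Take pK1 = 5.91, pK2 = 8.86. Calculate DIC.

CA = [HCO3⁻] + 2[CO3²⁻] = (α₁ + 2α₂)·DIC
At pH 7.98: [H⁺]/K1 = 10^-2.07 = 0.0085114, K2/[H⁺] = 10^-0.88 = 0.13183
α₁ = 1/(1 + 0.0085114 + 0.13183) = 1/1.1403 = 0.8769; α₂ = α₁·K2/[H⁺] = 0.1156
α₁ + 2α₂ = 1.1081
DIC = CA / (α₁ + 2α₂) = 2.34 / 1.1081 = 2.11 mmol/kg

DIC = 2.11 mmol/kg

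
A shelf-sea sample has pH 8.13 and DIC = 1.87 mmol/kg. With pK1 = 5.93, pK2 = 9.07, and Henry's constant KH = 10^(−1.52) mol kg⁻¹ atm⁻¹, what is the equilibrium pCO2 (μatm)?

pCO2 = 348 μatm

α₀ = 1 / (1 + K1/[H⁺] + K1K2/[H⁺]²) = 1 / (1 + 10^+2.20 + 10^+1.26)
   = 1 / (1 + 158.49 + 18.197) = 1/177.69 = 0.005628
[CO2*] = α₀ × DIC = 0.005628 × 1.87 = 0.01052 mmol/kg = 10.52 μmol/kg
pCO2 = [CO2*]/KH = 1.052×10^-5 / 3.020×10^-2 = 348 μatm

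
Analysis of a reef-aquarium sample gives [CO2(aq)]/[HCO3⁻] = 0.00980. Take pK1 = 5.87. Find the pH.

pH = 7.88

From K1 = [H⁺][HCO3⁻]/[CO2(aq)]:  pH = pK1 − log₁₀([CO2(aq)]/[HCO3⁻])
log₁₀(0.00980) = -2.009
pH = 5.87 − (-2.009) = 7.88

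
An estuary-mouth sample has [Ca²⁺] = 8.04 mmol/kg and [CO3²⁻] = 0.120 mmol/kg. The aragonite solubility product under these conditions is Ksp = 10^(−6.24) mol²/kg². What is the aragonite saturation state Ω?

Ksp = 10^(−6.24) = 5.754×10^-7
Ω = [Ca²⁺][CO3²⁻]/Ksp = (8.04×10^-3)(0.120×10^-3) / 5.754×10^-7 = 1.68

Ω = 1.68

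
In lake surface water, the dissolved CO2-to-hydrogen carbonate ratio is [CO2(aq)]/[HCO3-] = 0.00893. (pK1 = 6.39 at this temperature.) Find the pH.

From K1 = [H⁺][HCO3-]/[CO2(aq)]:  pH = pK1 − log₁₀([CO2(aq)]/[HCO3-])
log₁₀(0.00893) = -2.049
pH = 6.39 − (-2.049) = 8.44

pH = 8.44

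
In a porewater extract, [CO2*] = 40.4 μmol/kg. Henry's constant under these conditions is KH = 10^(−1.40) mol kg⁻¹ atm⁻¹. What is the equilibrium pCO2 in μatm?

pCO2 = 1010 μatm

KH = 10^(−1.40) = 3.981×10^-2 mol kg⁻¹ atm⁻¹
pCO2 = [CO2*]/KH = 40.4×10^-6 / 3.981×10^-2 = 1.01×10^-3 atm = 1010 μatm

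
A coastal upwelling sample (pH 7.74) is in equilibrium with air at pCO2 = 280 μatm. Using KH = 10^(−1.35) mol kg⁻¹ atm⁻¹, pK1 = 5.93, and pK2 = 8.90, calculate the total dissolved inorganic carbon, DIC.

[CO2*] = KH · pCO2 = 10^(−1.35) × 280×10^-6 = 1.251×10^-5 mol/kg
α₀ = 1/(1 + K1/[H⁺] + K1K2/[H⁺]²) = 1/(1 + 10^+1.81 + 10^+0.65) = 0.01428
DIC = [CO2*]/α₀ = 1.251×10^-5 / 0.01428 = 0.876 mmol/kg

DIC = 0.876 mmol/kg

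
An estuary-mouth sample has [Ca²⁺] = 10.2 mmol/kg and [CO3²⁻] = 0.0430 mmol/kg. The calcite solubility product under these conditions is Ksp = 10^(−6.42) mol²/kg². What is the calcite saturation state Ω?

Ksp = 10^(−6.42) = 3.802×10^-7
Ω = [Ca²⁺][CO3²⁻]/Ksp = (10.2×10^-3)(0.0430×10^-3) / 3.802×10^-7 = 1.15

Ω = 1.15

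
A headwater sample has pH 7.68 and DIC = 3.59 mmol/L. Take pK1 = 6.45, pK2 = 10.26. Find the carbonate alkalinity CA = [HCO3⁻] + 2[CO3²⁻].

CA = [HCO3⁻] + 2[CO3²⁻] = (α₁ + 2α₂)·DIC
At pH 7.68: [H⁺]/K1 = 10^-1.23 = 0.058884, K2/[H⁺] = 10^-2.58 = 0.0026303
α₁ = 1/(1 + 0.058884 + 0.0026303) = 1/1.0615 = 0.9421; α₂ = α₁·K2/[H⁺] = 0.002478
α₁ + 2α₂ = 0.9470
CA = 0.9470 × 3.59 = 3.40 mmol/L

CA = 3.40 mmol/L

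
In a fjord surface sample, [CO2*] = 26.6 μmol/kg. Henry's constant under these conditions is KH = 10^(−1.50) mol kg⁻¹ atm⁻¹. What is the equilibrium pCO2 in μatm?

pCO2 = 841 μatm

KH = 10^(−1.50) = 3.162×10^-2 mol kg⁻¹ atm⁻¹
pCO2 = [CO2*]/KH = 26.6×10^-6 / 3.162×10^-2 = 8.41×10^-4 atm = 841 μatm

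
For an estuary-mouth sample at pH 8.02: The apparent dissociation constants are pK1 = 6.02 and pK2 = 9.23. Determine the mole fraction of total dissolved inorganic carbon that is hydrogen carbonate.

α₁ = 0.933

α₁ = 1 / (1 + [H⁺]/K1 + K2/[H⁺]) = 1 / (1 + 10^-2.00 + 10^-1.21)
   = 1 / (1 + 0.010000 + 0.061660) = 1/1.0717 = 0.9331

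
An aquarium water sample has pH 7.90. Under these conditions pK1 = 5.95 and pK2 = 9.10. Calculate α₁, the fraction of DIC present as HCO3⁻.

α₁ = 1 / (1 + [H⁺]/K1 + K2/[H⁺]) = 1 / (1 + 10^-1.95 + 10^-1.20)
   = 1 / (1 + 0.011220 + 0.063096) = 1/1.0743 = 0.9308

α₁ = 0.931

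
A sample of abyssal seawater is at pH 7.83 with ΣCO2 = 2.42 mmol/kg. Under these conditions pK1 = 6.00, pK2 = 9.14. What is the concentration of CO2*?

[CO2*] = 0.0336 mmol/kg

α₀ = 1 / (1 + K1/[H⁺] + K1K2/[H⁺]²) = 1 / (1 + 10^+1.83 + 10^+0.52)
   = 1 / (1 + 67.608 + 3.3113) = 1/71.920 = 0.01390
[CO2*] = α₀ × DIC = 0.01390 × 2.42 = 0.0336 mmol/kg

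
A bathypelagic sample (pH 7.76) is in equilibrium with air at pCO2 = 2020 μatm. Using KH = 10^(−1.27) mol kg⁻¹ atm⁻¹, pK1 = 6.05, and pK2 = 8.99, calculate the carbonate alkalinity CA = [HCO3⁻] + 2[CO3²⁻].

CA = 6.22 mmol/kg

[CO2*] = KH · pCO2 = 10^(−1.27) × 2020×10^-6 = 1.085×10^-4 mol/kg
α₀ = 1/(1 + K1/[H⁺] + K1K2/[H⁺]²) = 1/(1 + 10^+1.71 + 10^+0.48) = 0.01808
DIC = [CO2*]/α₀ = 1.085×10^-4 / 0.01808 = 6.000 mmol/kg
CA = (α₁ + 2α₂)·DIC = (0.9273 + 2×0.05460) × 6.000 = 6.22 mmol/kg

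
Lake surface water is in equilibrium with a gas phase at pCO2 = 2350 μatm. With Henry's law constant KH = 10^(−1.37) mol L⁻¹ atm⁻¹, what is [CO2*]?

KH = 10^(−1.37) = 4.266×10^-2 mol L⁻¹ atm⁻¹
[CO2*] = KH · pCO2 = 4.266×10^-2 × 2350×10^-6 atm = 1.00×10^-4 mol/L

[CO2*] = 100 μmol/L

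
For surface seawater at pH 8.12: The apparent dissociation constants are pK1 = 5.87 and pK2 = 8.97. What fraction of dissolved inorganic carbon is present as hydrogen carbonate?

α₁ = 0.872

α₁ = 1 / (1 + [H⁺]/K1 + K2/[H⁺]) = 1 / (1 + 10^-2.25 + 10^-0.85)
   = 1 / (1 + 0.0056234 + 0.14125) = 1/1.1469 = 0.8719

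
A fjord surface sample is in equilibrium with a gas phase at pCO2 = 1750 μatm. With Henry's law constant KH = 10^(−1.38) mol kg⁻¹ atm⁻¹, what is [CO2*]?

[CO2*] = 73.0 μmol/kg

KH = 10^(−1.38) = 4.169×10^-2 mol kg⁻¹ atm⁻¹
[CO2*] = KH · pCO2 = 4.169×10^-2 × 1750×10^-6 atm = 7.30×10^-5 mol/kg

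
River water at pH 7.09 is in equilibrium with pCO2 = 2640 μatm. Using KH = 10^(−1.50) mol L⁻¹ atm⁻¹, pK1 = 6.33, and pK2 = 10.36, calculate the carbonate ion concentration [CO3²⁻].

[CO2*] = KH · pCO2 = 10^(−1.50) × 2640×10^-6 = 8.348×10^-5 mol/L
α₀ = 1/(1 + K1/[H⁺] + K1K2/[H⁺]²) = 1/(1 + 10^+0.76 + 10^-2.51) = 0.1480
DIC = [CO2*]/α₀ = 8.348×10^-5 / 0.1480 = 0.5641 mmol/L
[CO3²⁻] = α₂·DIC; α₂ = 0.0004573, so [CO3²⁻] = 0.0004573 × 0.5641 = 0.000258 mmol/L = 0.258 μmol/L

[CO3²⁻] = 0.258 μmol/L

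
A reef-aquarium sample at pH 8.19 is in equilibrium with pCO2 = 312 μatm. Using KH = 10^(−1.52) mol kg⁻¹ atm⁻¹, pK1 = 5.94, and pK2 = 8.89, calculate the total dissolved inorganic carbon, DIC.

[CO2*] = KH · pCO2 = 10^(−1.52) × 312×10^-6 = 9.422×10^-6 mol/kg
α₀ = 1/(1 + K1/[H⁺] + K1K2/[H⁺]²) = 1/(1 + 10^+2.25 + 10^+1.55) = 0.004666
DIC = [CO2*]/α₀ = 9.422×10^-6 / 0.004666 = 2.02 mmol/kg

DIC = 2.02 mmol/kg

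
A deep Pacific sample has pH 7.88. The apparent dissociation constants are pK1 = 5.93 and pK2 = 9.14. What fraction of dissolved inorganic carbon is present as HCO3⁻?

α₁ = 0.938

α₁ = 1 / (1 + [H⁺]/K1 + K2/[H⁺]) = 1 / (1 + 10^-1.95 + 10^-1.26)
   = 1 / (1 + 0.011220 + 0.054954) = 1/1.0662 = 0.9379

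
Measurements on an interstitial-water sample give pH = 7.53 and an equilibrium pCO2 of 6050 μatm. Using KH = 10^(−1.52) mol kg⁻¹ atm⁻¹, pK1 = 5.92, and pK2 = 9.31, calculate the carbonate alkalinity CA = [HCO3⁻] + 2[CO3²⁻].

CA = 7.69 mmol/kg

[CO2*] = KH · pCO2 = 10^(−1.52) × 6050×10^-6 = 1.827×10^-4 mol/kg
α₀ = 1/(1 + K1/[H⁺] + K1K2/[H⁺]²) = 1/(1 + 10^+1.61 + 10^-0.17) = 0.02358
DIC = [CO2*]/α₀ = 1.827×10^-4 / 0.02358 = 7.749 mmol/kg
CA = (α₁ + 2α₂)·DIC = (0.9605 + 2×0.01594) × 7.749 = 7.69 mmol/kg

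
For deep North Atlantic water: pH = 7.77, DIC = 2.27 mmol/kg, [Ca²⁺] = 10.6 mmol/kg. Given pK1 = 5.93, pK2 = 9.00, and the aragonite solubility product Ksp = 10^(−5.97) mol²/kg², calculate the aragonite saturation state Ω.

α₂ = 1 / (1 + [H⁺]/K2 + [H⁺]²/(K1K2)) = 1 / (1 + 10^+1.23 + 10^-0.61)
   = 1 / (1 + 16.982 + 0.24547) = 1/18.228 = 0.05486
[CO3²⁻] = α₂ × DIC = 0.05486 × 2.27 = 0.1245 mmol/kg
Ksp = 10^(−5.97) = 1.072×10^-6
Ω = [Ca²⁺][CO3²⁻]/Ksp = (10.6×10^-3)(1.245×10^-4) / 1.072×10^-6 = 1.23

Ω = 1.23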